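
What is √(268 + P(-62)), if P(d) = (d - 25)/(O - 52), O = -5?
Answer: 3*√10811/19 ≈ 16.417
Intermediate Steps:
P(d) = 25/57 - d/57 (P(d) = (d - 25)/(-5 - 52) = (-25 + d)/(-57) = (-25 + d)*(-1/57) = 25/57 - d/57)
√(268 + P(-62)) = √(268 + (25/57 - 1/57*(-62))) = √(268 + (25/57 + 62/57)) = √(268 + 29/19) = √(5121/19) = 3*√10811/19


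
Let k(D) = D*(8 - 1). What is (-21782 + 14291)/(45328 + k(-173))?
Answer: -7491/44117 ≈ -0.16980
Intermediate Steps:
k(D) = 7*D (k(D) = D*7 = 7*D)
(-21782 + 14291)/(45328 + k(-173)) = (-21782 + 14291)/(45328 + 7*(-173)) = -7491/(45328 - 1211) = -7491/44117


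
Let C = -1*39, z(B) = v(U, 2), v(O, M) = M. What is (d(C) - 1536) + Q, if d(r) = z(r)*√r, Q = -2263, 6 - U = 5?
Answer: -3799 + 2*I*√39 ≈ -3799.0 + 12.49*I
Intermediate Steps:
U = 1 (U = 6 - 1*5 = 6 - 5 = 1)
z(B) = 2
C = -39
d(r) = 2*√r
(d(C) - 1536) + Q = (2*√(-39) - 1536) - 2263 = (2*(I*√39) - 1536) - 2263 = (2*I*√39 - 1536) - 2263 = (-1536 + 2*I*√39) - 2263 = -3799 + 2*I*√39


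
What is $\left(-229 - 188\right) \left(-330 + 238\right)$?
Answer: $38364$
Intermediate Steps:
$\left(-229 - 188\right) \left(-330 + 238\right) = \left(-229 - 188\right) \left(-92\right) = \left(-417\right) \left(-92\right) = 38364$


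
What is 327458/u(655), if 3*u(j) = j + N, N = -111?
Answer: 491187/272 ≈ 1805.8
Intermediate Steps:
u(j) = -37 + j/3 (u(j) = (j - 111)/3 = (-111 + j)/3 = -37 + j/3)
327458/u(655) = 327458/(-37 + (⅓)*655) = 327458/(-37 + 655/3) = 327458/(544/3) = 327458*(3/544) = 491187/272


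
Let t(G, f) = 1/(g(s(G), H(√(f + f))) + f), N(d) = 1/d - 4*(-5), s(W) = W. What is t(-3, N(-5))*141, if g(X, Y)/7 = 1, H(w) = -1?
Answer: 705/134 ≈ 5.2612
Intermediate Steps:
N(d) = 20 + 1/d (N(d) = 1/d + 20 = 20 + 1/d)
g(X, Y) = 7 (g(X, Y) = 7*1 = 7)
t(G, f) = 1/(7 + f)
t(-3, N(-5))*141 = 141/(7 + (20 + 1/(-5))) = 141/(7 + (20 - ⅕)) = 141/(7 + 99/5) = 141/(134/5) = (5/134)*141 = 705/134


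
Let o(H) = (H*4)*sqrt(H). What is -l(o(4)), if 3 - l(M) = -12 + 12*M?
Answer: 369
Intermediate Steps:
o(H) = 4*H**(3/2) (o(H) = (4*H)*sqrt(H) = 4*H**(3/2))
l(M) = 15 - 12*M (l(M) = 3 - (-12 + 12*M) = 3 + (12 - 12*M) = 15 - 12*M)
-l(o(4)) = -(15 - 48*4**(3/2)) = -(15 - 48*8) = -(15 - 12*32) = -(15 - 384) = -1*(-369) = 369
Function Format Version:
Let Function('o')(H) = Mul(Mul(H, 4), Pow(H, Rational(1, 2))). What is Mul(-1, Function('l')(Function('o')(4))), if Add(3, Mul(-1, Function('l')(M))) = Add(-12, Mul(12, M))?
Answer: 369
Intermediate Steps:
Function('o')(H) = Mul(4, Pow(H, Rational(3, 2))) (Function('o')(H) = Mul(Mul(4, H), Pow(H, Rational(1, 2))) = Mul(4, Pow(H, Rational(3, 2))))
Function('l')(M) = Add(15, Mul(-12, M)) (Function('l')(M) = Add(3, Mul(-1, Add(-12, Mul(12, M)))) = Add(3, Add(12, Mul(-12, M))) = Add(15, Mul(-12, M)))
Mul(-1, Function('l')(Function('o')(4))) = Mul(-1, Add(15, Mul(-12, Mul(4, Pow(4, Rational(3, 2)))))) = Mul(-1, Add(15, Mul(-12, Mul(4, 8)))) = Mul(-1, Add(15, Mul(-12, 32))) = Mul(-1, Add(15, -384)) = Mul(-1, -369) = 369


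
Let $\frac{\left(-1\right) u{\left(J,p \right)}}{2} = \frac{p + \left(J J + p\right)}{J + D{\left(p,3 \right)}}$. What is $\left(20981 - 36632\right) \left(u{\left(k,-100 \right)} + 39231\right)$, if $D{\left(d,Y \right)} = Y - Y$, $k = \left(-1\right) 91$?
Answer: $- \frac{56127350133}{91} \approx -6.1678 \cdot 10^{8}$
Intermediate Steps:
$k = -91$
$D{\left(d,Y \right)} = 0$
$u{\left(J,p \right)} = - \frac{2 \left(J^{2} + 2 p\right)}{J}$ ($u{\left(J,p \right)} = - 2 \frac{p + \left(J J + p\right)}{J + 0} = - 2 \frac{p + \left(J^{2} + p\right)}{J} = - 2 \frac{p + \left(p + J^{2}\right)}{J} = - 2 \frac{J^{2} + 2 p}{J} = - \frac{2 \left(J^{2} + 2 p\right)}{J}$)
$\left(20981 - 36632\right) \left(u{\left(k,-100 \right)} + 39231\right) = \left(20981 - 36632\right) \left(\left(\left(-2\right) \left(-91\right) - - \frac{400}{-91}\right) + 39231\right) = - 15651 \left(\left(182 - \left(-400\right) \left(- \frac{1}{91}\right)\right) + 39231\right) = - 15651 \left(\left(182 - \frac{400}{91}\right) + 39231\right) = - 15651 \left(\frac{16162}{91} + 39231\right) = \left(-15651\right) \frac{3586183}{91} = - \frac{56127350133}{91}$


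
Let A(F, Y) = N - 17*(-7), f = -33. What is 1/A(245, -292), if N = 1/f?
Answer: 33/3926 ≈ 0.0084055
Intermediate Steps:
N = -1/33 (N = 1/(-33) = -1/33 ≈ -0.030303)
A(F, Y) = 3926/33 (A(F, Y) = -1/33 - 17*(-7) = -1/33 + 119 = 3926/33)
1/A(245, -292) = 1/(3926/33) = 33/3926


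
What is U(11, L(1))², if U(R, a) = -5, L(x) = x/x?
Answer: 25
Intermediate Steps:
L(x) = 1
U(11, L(1))² = (-5)² = 25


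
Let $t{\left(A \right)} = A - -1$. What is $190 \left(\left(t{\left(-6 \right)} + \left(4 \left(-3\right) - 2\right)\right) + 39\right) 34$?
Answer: $129200$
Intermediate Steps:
$t{\left(A \right)} = 1 + A$ ($t{\left(A \right)} = A + 1 = 1 + A$)
$190 \left(\left(t{\left(-6 \right)} + \left(4 \left(-3\right) - 2\right)\right) + 39\right) 34 = 190 \left(\left(\left(1 - 6\right) + \left(4 \left(-3\right) - 2\right)\right) + 39\right) 34 = 190 \left(\left(-5 - 14\right) + 39\right) 34 = 190 \left(-19 + 39\right) 34 = 190 \cdot 20 \cdot 34 = 3800 \cdot 34 = 129200$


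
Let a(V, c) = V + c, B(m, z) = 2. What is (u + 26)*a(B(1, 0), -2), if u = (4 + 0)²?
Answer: 0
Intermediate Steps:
u = 16 (u = 4² = 16)
(u + 26)*a(B(1, 0), -2) = (16 + 26)*(2 - 2) = 42*0 = 0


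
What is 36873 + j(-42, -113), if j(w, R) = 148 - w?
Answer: 37063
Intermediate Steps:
36873 + j(-42, -113) = 36873 + (148 - 1*(-42)) = 36873 + (148 + 42) = 36873 + 190 = 37063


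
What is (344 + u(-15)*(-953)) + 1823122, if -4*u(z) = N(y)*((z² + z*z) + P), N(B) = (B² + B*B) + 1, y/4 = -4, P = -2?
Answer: 56579034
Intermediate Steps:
y = -16 (y = 4*(-4) = -16)
N(B) = 1 + 2*B² (N(B) = (B² + B²) + 1 = 2*B² + 1 = 1 + 2*B²)
u(z) = 513/2 - 513*z²/2 (u(z) = -(1 + 2*(-16)²)*((z² + z*z) - 2)/4 = -(1 + 2*256)*((z² + z²) - 2)/4 = -(1 + 512)*(2*z² - 2)/4 = -513*(-2 + 2*z²)/4 = -(-1026 + 1026*z²)/4 = 513/2 - 513*z²/2)
(344 + u(-15)*(-953)) + 1823122 = (344 + (513/2 - 513/2*(-15)²)*(-953)) + 1823122 = (344 + (513/2 - 513/2*225)*(-953)) + 1823122 = (344 + (513/2 - 115425/2)*(-953)) + 1823122 = (344 - 57456*(-953)) + 1823122 = (344 + 54755568) + 1823122 = 54755912 + 1823122 = 56579034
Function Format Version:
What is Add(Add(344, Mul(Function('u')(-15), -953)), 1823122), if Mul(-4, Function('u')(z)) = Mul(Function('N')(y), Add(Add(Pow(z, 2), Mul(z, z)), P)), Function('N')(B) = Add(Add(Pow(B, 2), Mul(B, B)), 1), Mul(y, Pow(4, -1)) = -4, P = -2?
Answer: 56579034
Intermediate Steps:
y = -16 (y = Mul(4, -4) = -16)
Function('N')(B) = Add(1, Mul(2, Pow(B, 2))) (Function('N')(B) = Add(Add(Pow(B, 2), Pow(B, 2)), 1) = Add(Mul(2, Pow(B, 2)), 1) = Add(1, Mul(2, Pow(B, 2))))
Function('u')(z) = Add(Rational(513, 2), Mul(Rational(-513, 2), Pow(z, 2))) (Function('u')(z) = Mul(Rational(-1, 4), Mul(Add(1, Mul(2, Pow(-16, 2))), Add(Add(Pow(z, 2), Mul(z, z)), -2))) = Mul(Rational(-1, 4), Mul(Add(1, Mul(2, 256)), Add(Add(Pow(z, 2), Pow(z, 2)), -2))) = Mul(Rational(-1, 4), Mul(Add(1, 512), Add(Mul(2, Pow(z, 2)), -2))) = Mul(Rational(-1, 4), Mul(513, Add(-2, Mul(2, Pow(z, 2))))) = Mul(Rational(-1, 4), Add(-1026, Mul(1026, Pow(z, 2)))) = Add(Rational(513, 2), Mul(Rational(-513, 2), Pow(z, 2))))
Add(Add(344, Mul(Function('u')(-15), -953)), 1823122) = Add(Add(344, Mul(Add(Rational(513, 2), Mul(Rational(-513, 2), Pow(-15, 2))), -953)), 1823122) = Add(Add(344, Mul(Add(Rational(513, 2), Mul(Rational(-513, 2), 225)), -953)), 1823122) = Add(Add(344, Mul(Add(Rational(513, 2), Rational(-115425, 2)), -953)), 1823122) = Add(Add(344, Mul(-57456, -953)), 1823122) = Add(Add(344, 54755568), 1823122) = Add(54755912, 1823122) = 56579034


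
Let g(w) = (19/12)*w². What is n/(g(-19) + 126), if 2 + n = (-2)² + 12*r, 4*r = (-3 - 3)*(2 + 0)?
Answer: -408/8371 ≈ -0.048740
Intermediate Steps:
g(w) = 19*w²/12 (g(w) = (19*(1/12))*w² = 19*w²/12)
r = -3 (r = ((-3 - 3)*(2 + 0))/4 = (-6*2)/4 = (¼)*(-12) = -3)
n = -34 (n = -2 + ((-2)² + 12*(-3)) = -2 + (4 - 36) = -2 - 32 = -34)
n/(g(-19) + 126) = -34/((19/12)*(-19)² + 126) = -34/((19/12)*361 + 126) = -34/(6859/12 + 126) = -34/8371/12 = -34*12/8371 = -408/8371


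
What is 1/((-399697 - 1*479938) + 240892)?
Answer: -1/638743 ≈ -1.5656e-6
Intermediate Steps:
1/((-399697 - 1*479938) + 240892) = 1/((-399697 - 479938) + 240892) = 1/(-879635 + 240892) = 1/(-638743) = -1/638743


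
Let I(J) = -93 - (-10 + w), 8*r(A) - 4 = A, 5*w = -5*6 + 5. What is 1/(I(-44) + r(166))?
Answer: -4/227 ≈ -0.017621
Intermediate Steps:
w = -5 (w = (-5*6 + 5)/5 = (-30 + 5)/5 = (⅕)*(-25) = -5)
r(A) = ½ + A/8
I(J) = -78 (I(J) = -93 - (-10 - 5) = -93 - 1*(-15) = -93 + 15 = -78)
1/(I(-44) + r(166)) = 1/(-78 + (½ + (⅛)*166)) = 1/(-78 + (½ + 83/4)) = 1/(-78 + 85/4) = 1/(-227/4) = -4/227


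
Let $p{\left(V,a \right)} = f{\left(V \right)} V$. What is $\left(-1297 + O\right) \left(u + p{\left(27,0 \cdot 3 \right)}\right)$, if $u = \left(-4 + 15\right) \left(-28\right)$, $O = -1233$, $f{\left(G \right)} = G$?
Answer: $-1065130$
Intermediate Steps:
$p{\left(V,a \right)} = V^{2}$ ($p{\left(V,a \right)} = V V = V^{2}$)
$u = -308$ ($u = 11 \left(-28\right) = -308$)
$\left(-1297 + O\right) \left(u + p{\left(27,0 \cdot 3 \right)}\right) = \left(-1297 - 1233\right) \left(-308 + 27^{2}\right) = - 2530 \left(-308 + 729\right) = \left(-2530\right) 421 = -1065130$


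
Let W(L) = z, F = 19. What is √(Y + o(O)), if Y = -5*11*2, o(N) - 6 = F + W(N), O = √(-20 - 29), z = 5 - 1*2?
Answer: I*√82 ≈ 9.0554*I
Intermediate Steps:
z = 3 (z = 5 - 2 = 3)
O = 7*I (O = √(-49) = 7*I ≈ 7.0*I)
W(L) = 3
o(N) = 28 (o(N) = 6 + (19 + 3) = 6 + 22 = 28)
Y = -110 (Y = -55*2 = -110)
√(Y + o(O)) = √(-110 + 28) = √(-82) = I*√82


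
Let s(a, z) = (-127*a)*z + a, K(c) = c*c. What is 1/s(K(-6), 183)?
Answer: -1/836640 ≈ -1.1953e-6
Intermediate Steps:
K(c) = c**2
s(a, z) = a - 127*a*z (s(a, z) = -127*a*z + a = a - 127*a*z)
1/s(K(-6), 183) = 1/((-6)**2*(1 - 127*183)) = 1/(36*(1 - 23241)) = 1/(36*(-23240)) = 1/(-836640) = -1/836640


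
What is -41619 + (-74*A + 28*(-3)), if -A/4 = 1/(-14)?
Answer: -292069/7 ≈ -41724.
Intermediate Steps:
A = 2/7 (A = -4/(-14) = -4*(-1/14) = 2/7 ≈ 0.28571)
-41619 + (-74*A + 28*(-3)) = -41619 + (-74*2/7 + 28*(-3)) = -41619 + (-148/7 - 84) = -41619 - 736/7 = -292069/7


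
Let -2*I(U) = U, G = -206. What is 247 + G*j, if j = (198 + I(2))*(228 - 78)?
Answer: -6087053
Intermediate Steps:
I(U) = -U/2
j = 29550 (j = (198 - 1/2*2)*(228 - 78) = (198 - 1)*150 = 197*150 = 29550)
247 + G*j = 247 - 206*29550 = 247 - 6087300 = -6087053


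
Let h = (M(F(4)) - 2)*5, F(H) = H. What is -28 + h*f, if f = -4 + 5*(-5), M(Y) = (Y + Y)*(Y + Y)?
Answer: -9018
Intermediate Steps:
M(Y) = 4*Y² (M(Y) = (2*Y)*(2*Y) = 4*Y²)
h = 310 (h = (4*4² - 2)*5 = (4*16 - 2)*5 = (64 - 2)*5 = 62*5 = 310)
f = -29 (f = -4 - 25 = -29)
-28 + h*f = -28 + 310*(-29) = -28 - 8990 = -9018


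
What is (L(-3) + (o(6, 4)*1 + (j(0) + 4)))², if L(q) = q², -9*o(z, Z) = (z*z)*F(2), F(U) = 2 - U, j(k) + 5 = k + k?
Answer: 64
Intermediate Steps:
j(k) = -5 + 2*k (j(k) = -5 + (k + k) = -5 + 2*k)
o(z, Z) = 0 (o(z, Z) = -z*z*(2 - 1*2)/9 = -z²*(2 - 2)/9 = -z²*0/9 = -⅑*0 = 0)
(L(-3) + (o(6, 4)*1 + (j(0) + 4)))² = ((-3)² + (0*1 + ((-5 + 2*0) + 4)))² = (9 + (0 + ((-5 + 0) + 4)))² = (9 + (0 + (-5 + 4)))² = (9 + (0 - 1))² = (9 - 1)² = 8² = 64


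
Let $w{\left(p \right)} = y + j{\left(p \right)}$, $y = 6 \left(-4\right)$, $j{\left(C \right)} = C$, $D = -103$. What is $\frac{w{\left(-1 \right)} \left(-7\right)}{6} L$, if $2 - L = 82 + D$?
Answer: $\frac{4025}{6} \approx 670.83$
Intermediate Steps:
$y = -24$
$w{\left(p \right)} = -24 + p$
$L = 23$ ($L = 2 - \left(82 - 103\right) = 2 - -21 = 2 + 21 = 23$)
$\frac{w{\left(-1 \right)} \left(-7\right)}{6} L = \frac{\left(-24 - 1\right) \left(-7\right)}{6} \cdot 23 = \left(-25\right) \left(-7\right) \frac{1}{6} \cdot 23 = 175 \cdot \frac{1}{6} \cdot 23 = \frac{175}{6} \cdot 23 = \frac{4025}{6}$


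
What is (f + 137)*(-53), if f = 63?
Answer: -10600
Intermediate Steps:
(f + 137)*(-53) = (63 + 137)*(-53) = 200*(-53) = -10600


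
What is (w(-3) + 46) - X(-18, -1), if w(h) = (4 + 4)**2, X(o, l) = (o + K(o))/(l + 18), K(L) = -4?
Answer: 1892/17 ≈ 111.29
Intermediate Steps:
X(o, l) = (-4 + o)/(18 + l) (X(o, l) = (o - 4)/(l + 18) = (-4 + o)/(18 + l))
w(h) = 64 (w(h) = 8**2 = 64)
(w(-3) + 46) - X(-18, -1) = (64 + 46) - (-4 - 18)/(18 - 1) = 110 - (-22)/17 = 110 - 1*(-22/17) = 110 + 22/17 = 1892/17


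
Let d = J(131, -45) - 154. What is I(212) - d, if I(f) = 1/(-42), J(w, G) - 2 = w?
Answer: 881/42 ≈ 20.976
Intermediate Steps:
J(w, G) = 2 + w
I(f) = -1/42
d = -21 (d = (2 + 131) - 154 = 133 - 154 = -21)
I(212) - d = -1/42 - 1*(-21) = -1/42 + 21 = 881/42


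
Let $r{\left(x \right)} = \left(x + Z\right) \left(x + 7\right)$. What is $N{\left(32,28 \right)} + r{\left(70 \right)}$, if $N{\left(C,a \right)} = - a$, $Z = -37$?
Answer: $2513$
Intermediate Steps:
$r{\left(x \right)} = \left(-37 + x\right) \left(7 + x\right)$ ($r{\left(x \right)} = \left(x - 37\right) \left(x + 7\right) = \left(-37 + x\right) \left(7 + x\right)$)
$N{\left(32,28 \right)} + r{\left(70 \right)} = \left(-1\right) 28 - \left(2359 - 4900\right) = -28 - -2541 = -28 + 2541 = 2513$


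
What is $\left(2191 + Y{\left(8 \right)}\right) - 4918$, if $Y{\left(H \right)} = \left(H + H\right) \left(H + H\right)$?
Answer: $-2471$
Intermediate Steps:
$Y{\left(H \right)} = 4 H^{2}$ ($Y{\left(H \right)} = 2 H 2 H = 4 H^{2}$)
$\left(2191 + Y{\left(8 \right)}\right) - 4918 = \left(2191 + 4 \cdot 8^{2}\right) - 4918 = \left(2191 + 4 \cdot 64\right) - 4918 = \left(2191 + 256\right) - 4918 = 2447 - 4918 = -2471$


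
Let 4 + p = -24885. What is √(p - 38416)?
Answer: I*√63305 ≈ 251.6*I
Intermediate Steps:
p = -24889 (p = -4 - 24885 = -24889)
√(p - 38416) = √(-24889 - 38416) = √(-63305) = I*√63305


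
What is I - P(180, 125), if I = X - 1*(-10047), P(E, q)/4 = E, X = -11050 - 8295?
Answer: -10018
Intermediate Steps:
X = -19345
P(E, q) = 4*E
I = -9298 (I = -19345 - 1*(-10047) = -19345 + 10047 = -9298)
I - P(180, 125) = -9298 - 4*180 = -9298 - 1*720 = -9298 - 720 = -10018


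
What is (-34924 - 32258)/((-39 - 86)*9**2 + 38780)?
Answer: -67182/28655 ≈ -2.3445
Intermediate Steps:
(-34924 - 32258)/((-39 - 86)*9**2 + 38780) = -67182/(-125*81 + 38780) = -67182/(-10125 + 38780) = -67182/28655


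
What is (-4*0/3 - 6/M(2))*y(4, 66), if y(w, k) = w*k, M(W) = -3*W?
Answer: 264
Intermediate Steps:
y(w, k) = k*w
(-4*0/3 - 6/M(2))*y(4, 66) = (-4*0/3 - 6/((-3*2)))*(66*4) = (0*(⅓) - 6/(-6))*264 = (0 - 6*(-⅙))*264 = (0 + 1)*264 = 1*264 = 264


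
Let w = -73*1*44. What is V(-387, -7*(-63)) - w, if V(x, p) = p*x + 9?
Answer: -167446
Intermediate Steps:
w = -3212 (w = -73*44 = -3212)
V(x, p) = 9 + p*x
V(-387, -7*(-63)) - w = (9 - 7*(-63)*(-387)) - 1*(-3212) = (9 + 441*(-387)) + 3212 = (9 - 170667) + 3212 = -170658 + 3212 = -167446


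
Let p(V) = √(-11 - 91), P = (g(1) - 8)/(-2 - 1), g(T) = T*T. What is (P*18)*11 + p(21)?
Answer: 462 + I*√102 ≈ 462.0 + 10.1*I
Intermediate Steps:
g(T) = T²
P = 7/3 (P = (1² - 8)/(-2 - 1) = (1 - 8)/(-3) = -7*(-⅓) = 7/3 ≈ 2.3333)
p(V) = I*√102 (p(V) = √(-102) = I*√102)
(P*18)*11 + p(21) = ((7/3)*18)*11 + I*√102 = 42*11 + I*√102 = 462 + I*√102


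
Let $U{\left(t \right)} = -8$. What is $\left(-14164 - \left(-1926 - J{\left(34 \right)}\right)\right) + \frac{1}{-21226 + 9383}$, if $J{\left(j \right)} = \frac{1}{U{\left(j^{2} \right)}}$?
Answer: $- \frac{1159488923}{94744} \approx -12238.0$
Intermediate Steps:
$J{\left(j \right)} = - \frac{1}{8}$ ($J{\left(j \right)} = \frac{1}{-8} = - \frac{1}{8}$)
$\left(-14164 - \left(-1926 - J{\left(34 \right)}\right)\right) + \frac{1}{-21226 + 9383} = \left(-14164 + \left(\left(- \frac{1}{8} + 6042\right) - 4116\right)\right) + \frac{1}{-21226 + 9383} = \left(-14164 + \left(\frac{48335}{8} - 4116\right)\right) + \frac{1}{-11843} = \left(-14164 + \frac{15407}{8}\right) - \frac{1}{11843} = - \frac{97905}{8} - \frac{1}{11843} = - \frac{1159488923}{94744}$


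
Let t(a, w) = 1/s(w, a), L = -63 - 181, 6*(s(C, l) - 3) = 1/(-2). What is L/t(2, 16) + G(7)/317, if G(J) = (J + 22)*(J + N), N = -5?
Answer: -676621/951 ≈ -711.48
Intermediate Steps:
s(C, l) = 35/12 (s(C, l) = 3 + (⅙)/(-2) = 3 + (⅙)*(-½) = 3 - 1/12 = 35/12)
L = -244
t(a, w) = 12/35 (t(a, w) = 1/(35/12) = 12/35)
G(J) = (-5 + J)*(22 + J) (G(J) = (J + 22)*(J - 5) = (22 + J)*(-5 + J) = (-5 + J)*(22 + J))
L/t(2, 16) + G(7)/317 = -244/12/35 + (-110 + 7² + 17*7)/317 = -244*35/12 + (-110 + 49 + 119)*(1/317) = -2135/3 + 58*(1/317) = -2135/3 + 58/317 = -676621/951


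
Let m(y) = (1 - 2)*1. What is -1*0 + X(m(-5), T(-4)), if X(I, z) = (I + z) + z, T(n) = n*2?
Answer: -17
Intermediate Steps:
T(n) = 2*n
m(y) = -1 (m(y) = -1*1 = -1)
X(I, z) = I + 2*z
-1*0 + X(m(-5), T(-4)) = -1*0 + (-1 + 2*(2*(-4))) = 0 + (-1 + 2*(-8)) = 0 + (-1 - 16) = 0 - 17 = -17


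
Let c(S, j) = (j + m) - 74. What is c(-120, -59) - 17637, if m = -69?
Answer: -17839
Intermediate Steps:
c(S, j) = -143 + j (c(S, j) = (j - 69) - 74 = (-69 + j) - 74 = -143 + j)
c(-120, -59) - 17637 = (-143 - 59) - 17637 = -202 - 17637 = -17839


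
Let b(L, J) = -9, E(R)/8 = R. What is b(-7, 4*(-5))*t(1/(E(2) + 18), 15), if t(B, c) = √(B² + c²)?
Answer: -9*√260101/34 ≈ -135.00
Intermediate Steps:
E(R) = 8*R
b(-7, 4*(-5))*t(1/(E(2) + 18), 15) = -9*√((1/(8*2 + 18))² + 15²) = -9*√((1/(16 + 18))² + 225) = -9*√((1/34)² + 225) = -9*√(1/1156 + 225) = -9*√260101/34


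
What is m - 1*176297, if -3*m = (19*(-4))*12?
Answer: -175993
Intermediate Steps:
m = 304 (m = -19*(-4)*12/3 = -(-76)*12/3 = -1/3*(-912) = 304)
m - 1*176297 = 304 - 1*176297 = 304 - 176297 = -175993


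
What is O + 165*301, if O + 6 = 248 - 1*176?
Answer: 49731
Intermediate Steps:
O = 66 (O = -6 + (248 - 1*176) = -6 + (248 - 176) = -6 + 72 = 66)
O + 165*301 = 66 + 165*301 = 66 + 49665 = 49731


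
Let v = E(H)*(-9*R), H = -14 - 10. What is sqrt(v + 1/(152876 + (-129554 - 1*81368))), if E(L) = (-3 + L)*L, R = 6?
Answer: I*sqrt(117899879413118)/58046 ≈ 187.06*I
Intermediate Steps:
H = -24
E(L) = L*(-3 + L)
v = -34992 (v = (-24*(-3 - 24))*(-9*6) = -24*(-27)*(-54) = 648*(-54) = -34992)
sqrt(v + 1/(152876 + (-129554 - 1*81368))) = sqrt(-34992 + 1/(152876 + (-129554 - 1*81368))) = sqrt(-34992 + 1/(152876 + (-129554 - 81368))) = sqrt(-34992 + 1/(152876 - 210922)) = sqrt(-34992 + 1/(-58046)) = sqrt(-34992 - 1/58046) = sqrt(-2031145633/58046) = I*sqrt(117899879413118)/58046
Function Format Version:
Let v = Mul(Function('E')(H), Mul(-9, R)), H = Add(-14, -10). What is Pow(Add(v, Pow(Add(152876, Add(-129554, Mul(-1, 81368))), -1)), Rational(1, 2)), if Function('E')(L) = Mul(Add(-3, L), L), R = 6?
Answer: Mul(Rational(1, 58046), I, Pow(117899879413118, Rational(1, 2))) ≈ Mul(187.06, I)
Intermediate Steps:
H = -24
Function('E')(L) = Mul(L, Add(-3, L))
v = -34992 (v = Mul(Mul(-24, Add(-3, -24)), Mul(-9, 6)) = Mul(Mul(-24, -27), -54) = Mul(648, -54) = -34992)
Pow(Add(v, Pow(Add(152876, Add(-129554, Mul(-1, 81368))), -1)), Rational(1, 2)) = Pow(Add(-34992, Pow(Add(152876, Add(-129554, Mul(-1, 81368))), -1)), Rational(1, 2)) = Pow(Add(-34992, Pow(Add(152876, Add(-129554, -81368)), -1)), Rational(1, 2)) = Pow(Add(-34992, Pow(Add(152876, -210922), -1)), Rational(1, 2)) = Pow(Add(-34992, Pow(-58046, -1)), Rational(1, 2)) = Pow(Add(-34992, Rational(-1, 58046)), Rational(1, 2)) = Pow(Rational(-2031145633, 58046), Rational(1, 2)) = Mul(Rational(1, 58046), I, Pow(117899879413118, Rational(1, 2)))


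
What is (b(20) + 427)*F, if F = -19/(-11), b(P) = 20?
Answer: 8493/11 ≈ 772.09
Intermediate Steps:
F = 19/11 (F = -19*(-1/11) = 19/11 ≈ 1.7273)
(b(20) + 427)*F = (20 + 427)*(19/11) = 447*(19/11) = 8493/11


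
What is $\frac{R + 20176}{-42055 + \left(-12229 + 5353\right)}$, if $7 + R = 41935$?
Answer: $- \frac{62104}{48931} \approx -1.2692$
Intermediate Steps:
$R = 41928$ ($R = -7 + 41935 = 41928$)
$\frac{R + 20176}{-42055 + \left(-12229 + 5353\right)} = \frac{41928 + 20176}{-42055 + \left(-12229 + 5353\right)} = \frac{62104}{-42055 - 6876} = \frac{62104}{-48931} = 62104 \left(- \frac{1}{48931}\right) = - \frac{62104}{48931}$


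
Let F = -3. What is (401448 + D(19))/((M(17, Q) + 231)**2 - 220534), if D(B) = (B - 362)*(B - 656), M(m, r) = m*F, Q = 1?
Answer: -619939/188134 ≈ -3.2952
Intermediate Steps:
M(m, r) = -3*m (M(m, r) = m*(-3) = -3*m)
D(B) = (-656 + B)*(-362 + B) (D(B) = (-362 + B)*(-656 + B) = (-656 + B)*(-362 + B))
(401448 + D(19))/((M(17, Q) + 231)**2 - 220534) = (401448 + (237472 + 19**2 - 1018*19))/((-3*17 + 231)**2 - 220534) = (401448 + (237472 + 361 - 19342))/((-51 + 231)**2 - 220534) = (401448 + 218491)/(180**2 - 220534) = 619939/(32400 - 220534) = 619939/(-188134) = 619939*(-1/188134) = -619939/188134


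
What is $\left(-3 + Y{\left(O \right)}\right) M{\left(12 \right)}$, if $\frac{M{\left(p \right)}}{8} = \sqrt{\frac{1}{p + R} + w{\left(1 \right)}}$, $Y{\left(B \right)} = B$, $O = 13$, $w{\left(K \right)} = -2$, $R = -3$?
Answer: $\frac{80 i \sqrt{17}}{3} \approx 109.95 i$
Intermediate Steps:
$M{\left(p \right)} = 8 \sqrt{-2 + \frac{1}{-3 + p}}$ ($M{\left(p \right)} = 8 \sqrt{\frac{1}{p - 3} - 2} = 8 \sqrt{\frac{1}{-3 + p} - 2} = 8 \sqrt{-2 + \frac{1}{-3 + p}}$)
$\left(-3 + Y{\left(O \right)}\right) M{\left(12 \right)} = \left(-3 + 13\right) 8 \sqrt{\frac{7 - 24}{-3 + 12}} = 10 \cdot 8 \sqrt{\frac{7 - 24}{9}} = 10 \cdot 8 \sqrt{\frac{1}{9} \left(-17\right)} = 10 \cdot 8 \sqrt{- \frac{17}{9}} = 10 \cdot 8 \frac{i \sqrt{17}}{3} = 10 \frac{8 i \sqrt{17}}{3} = \frac{80 i \sqrt{17}}{3}$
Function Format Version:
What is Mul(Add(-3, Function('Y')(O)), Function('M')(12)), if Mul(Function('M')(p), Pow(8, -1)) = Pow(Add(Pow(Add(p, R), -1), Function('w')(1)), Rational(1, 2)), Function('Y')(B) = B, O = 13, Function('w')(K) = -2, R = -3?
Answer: Mul(Rational(80, 3), I, Pow(17, Rational(1, 2))) ≈ Mul(109.95, I)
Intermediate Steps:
Function('M')(p) = Mul(8, Pow(Add(-2, Pow(Add(-3, p), -1)), Rational(1, 2))) (Function('M')(p) = Mul(8, Pow(Add(Pow(Add(p, -3), -1), -2), Rational(1, 2))) = Mul(8, Pow(Add(Pow(Add(-3, p), -1), -2), Rational(1, 2))) = Mul(8, Pow(Add(-2, Pow(Add(-3, p), -1)), Rational(1, 2))))
Mul(Add(-3, Function('Y')(O)), Function('M')(12)) = Mul(Add(-3, 13), Mul(8, Pow(Mul(Pow(Add(-3, 12), -1), Add(7, Mul(-2, 12))), Rational(1, 2)))) = Mul(10, Mul(8, Pow(Mul(Pow(9, -1), Add(7, -24)), Rational(1, 2)))) = Mul(10, Mul(8, Pow(Mul(Rational(1, 9), -17), Rational(1, 2)))) = Mul(10, Mul(8, Pow(Rational(-17, 9), Rational(1, 2)))) = Mul(10, Mul(8, Mul(Rational(1, 3), I, Pow(17, Rational(1, 2))))) = Mul(10, Mul(Rational(8, 3), I, Pow(17, Rational(1, 2)))) = Mul(Rational(80, 3), I, Pow(17, Rational(1, 2)))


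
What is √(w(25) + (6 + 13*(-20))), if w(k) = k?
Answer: I*√229 ≈ 15.133*I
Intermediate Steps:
√(w(25) + (6 + 13*(-20))) = √(25 + (6 + 13*(-20))) = √(25 + (6 - 260)) = √(25 - 254) = √(-229) = I*√229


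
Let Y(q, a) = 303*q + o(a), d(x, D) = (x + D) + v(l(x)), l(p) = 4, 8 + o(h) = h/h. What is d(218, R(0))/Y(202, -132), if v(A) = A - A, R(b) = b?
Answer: 218/61199 ≈ 0.0035621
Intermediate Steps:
o(h) = -7 (o(h) = -8 + h/h = -8 + 1 = -7)
v(A) = 0
d(x, D) = D + x (d(x, D) = (x + D) + 0 = (D + x) + 0 = D + x)
Y(q, a) = -7 + 303*q (Y(q, a) = 303*q - 7 = -7 + 303*q)
d(218, R(0))/Y(202, -132) = (0 + 218)/(-7 + 303*202) = 218/(-7 + 61206) = 218/61199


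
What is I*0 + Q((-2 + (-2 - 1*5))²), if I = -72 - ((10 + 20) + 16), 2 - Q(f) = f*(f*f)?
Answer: -531439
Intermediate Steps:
Q(f) = 2 - f³ (Q(f) = 2 - f*f*f = 2 - f*f² = 2 - f³)
I = -118 (I = -72 - (30 + 16) = -72 - 1*46 = -72 - 46 = -118)
I*0 + Q((-2 + (-2 - 1*5))²) = -118*0 + (2 - ((-2 + (-2 - 1*5))²)³) = 0 + (2 - ((-2 + (-2 - 5))²)³) = 0 + (2 - ((-2 - 7)²)³) = 0 + (2 - ((-9)²)³) = 0 + (2 - 1*81³) = 0 + (2 - 1*531441) = 0 + (2 - 531441) = 0 - 531439 = -531439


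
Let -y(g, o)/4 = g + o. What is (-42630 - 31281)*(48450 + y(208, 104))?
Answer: -3488747022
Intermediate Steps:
y(g, o) = -4*g - 4*o (y(g, o) = -4*(g + o) = -4*g - 4*o)
(-42630 - 31281)*(48450 + y(208, 104)) = (-42630 - 31281)*(48450 + (-4*208 - 4*104)) = -73911*(48450 + (-832 - 416)) = -73911*(48450 - 1248) = -73911*47202 = -3488747022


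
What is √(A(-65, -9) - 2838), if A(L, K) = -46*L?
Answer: 2*√38 ≈ 12.329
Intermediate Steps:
√(A(-65, -9) - 2838) = √(-46*(-65) - 2838) = √(2990 - 2838) = √152 = 2*√38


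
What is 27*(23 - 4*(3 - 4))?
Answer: 729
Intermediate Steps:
27*(23 - 4*(3 - 4)) = 27*(23 - 4*(-1)) = 27*(23 + 4) = 27*27 = 729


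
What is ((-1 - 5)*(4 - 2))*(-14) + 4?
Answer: 172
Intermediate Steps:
((-1 - 5)*(4 - 2))*(-14) + 4 = -6*2*(-14) + 4 = -12*(-14) + 4 = 168 + 4 = 172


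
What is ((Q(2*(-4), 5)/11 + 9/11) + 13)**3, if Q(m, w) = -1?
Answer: 3442951/1331 ≈ 2586.7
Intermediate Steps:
((Q(2*(-4), 5)/11 + 9/11) + 13)**3 = ((-1/11 + 9/11) + 13)**3 = (8/11 + 13)**3 = (151/11)**3 = 3442951/1331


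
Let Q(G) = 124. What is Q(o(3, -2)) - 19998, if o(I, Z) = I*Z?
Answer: -19874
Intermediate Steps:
Q(o(3, -2)) - 19998 = 124 - 19998 = -19874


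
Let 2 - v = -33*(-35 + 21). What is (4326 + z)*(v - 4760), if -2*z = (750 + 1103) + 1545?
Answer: -13712940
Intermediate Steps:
z = -1699 (z = -((750 + 1103) + 1545)/2 = -(1853 + 1545)/2 = -1/2*3398 = -1699)
v = -460 (v = 2 - (-33)*(-35 + 21) = 2 - (-33)*(-14) = 2 - 1*462 = 2 - 462 = -460)
(4326 + z)*(v - 4760) = (4326 - 1699)*(-460 - 4760) = 2627*(-5220) = -13712940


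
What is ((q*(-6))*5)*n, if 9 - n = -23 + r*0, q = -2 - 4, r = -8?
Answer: 5760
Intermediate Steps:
q = -6
n = 32 (n = 9 - (-23 - 8*0) = 9 - (-23 + 0) = 9 - 1*(-23) = 9 + 23 = 32)
((q*(-6))*5)*n = (-6*(-6)*5)*32 = (36*5)*32 = 180*32 = 5760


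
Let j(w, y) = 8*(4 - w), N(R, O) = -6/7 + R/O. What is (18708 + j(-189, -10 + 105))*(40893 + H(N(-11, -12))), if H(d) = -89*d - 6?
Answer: 17386660969/21 ≈ 8.2794e+8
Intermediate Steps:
N(R, O) = -6/7 + R/O (N(R, O) = -6*⅐ + R/O = -6/7 + R/O)
j(w, y) = 32 - 8*w
H(d) = -6 - 89*d
(18708 + j(-189, -10 + 105))*(40893 + H(N(-11, -12))) = (18708 + (32 - 8*(-189)))*(40893 + (-6 - 89*(-6/7 - 11/(-12)))) = (18708 + (32 + 1512))*(40893 + (-6 - 89*(-6/7 - 11*(-1/12)))) = (18708 + 1544)*(40893 + (-6 - 89*(-6/7 + 11/12))) = 20252*(40893 + (-6 - 89*5/84)) = 20252*(40893 + (-6 - 445/84)) = 20252*(40893 - 949/84) = 20252*(3434063/84) = 17386660969/21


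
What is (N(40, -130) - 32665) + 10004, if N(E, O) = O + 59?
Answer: -22732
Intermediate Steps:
N(E, O) = 59 + O
(N(40, -130) - 32665) + 10004 = ((59 - 130) - 32665) + 10004 = (-71 - 32665) + 10004 = -32736 + 10004 = -22732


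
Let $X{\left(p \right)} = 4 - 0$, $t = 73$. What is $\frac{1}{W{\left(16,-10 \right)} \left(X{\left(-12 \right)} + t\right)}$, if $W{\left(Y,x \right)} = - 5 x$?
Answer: $\frac{1}{3850} \approx 0.00025974$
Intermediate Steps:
$X{\left(p \right)} = 4$ ($X{\left(p \right)} = 4 + 0 = 4$)
$\frac{1}{W{\left(16,-10 \right)} \left(X{\left(-12 \right)} + t\right)} = \frac{1}{\left(-5\right) \left(-10\right) \left(4 + 73\right)} = \frac{1}{50 \cdot 77} = \frac{1}{3850}$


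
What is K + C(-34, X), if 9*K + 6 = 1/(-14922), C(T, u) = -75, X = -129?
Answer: -10161883/134298 ≈ -75.667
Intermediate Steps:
K = -89533/134298 (K = -⅔ + (⅑)/(-14922) = -⅔ + (⅑)*(-1/14922) = -⅔ - 1/134298 = -89533/134298 ≈ -0.66667)
K + C(-34, X) = -89533/134298 - 75 = -10161883/134298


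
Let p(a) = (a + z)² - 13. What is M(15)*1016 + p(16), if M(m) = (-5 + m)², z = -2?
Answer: 101783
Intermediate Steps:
p(a) = -13 + (-2 + a)² (p(a) = (a - 2)² - 13 = (-2 + a)² - 13 = -13 + (-2 + a)²)
M(15)*1016 + p(16) = (-5 + 15)²*1016 + (-13 + (-2 + 16)²) = 10²*1016 + (-13 + 14²) = 100*1016 + (-13 + 196) = 101600 + 183 = 101783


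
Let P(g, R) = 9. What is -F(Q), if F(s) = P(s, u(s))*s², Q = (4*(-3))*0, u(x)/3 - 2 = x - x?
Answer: 0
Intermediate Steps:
u(x) = 6 (u(x) = 6 + 3*(x - x) = 6 + 3*0 = 6 + 0 = 6)
Q = 0 (Q = -12*0 = 0)
F(s) = 9*s²
-F(Q) = -9*0² = -9*0 = -1*0 = 0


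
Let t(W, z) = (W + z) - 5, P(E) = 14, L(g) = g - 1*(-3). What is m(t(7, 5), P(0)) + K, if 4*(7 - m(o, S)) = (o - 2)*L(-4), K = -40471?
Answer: -161851/4 ≈ -40463.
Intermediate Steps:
L(g) = 3 + g (L(g) = g + 3 = 3 + g)
t(W, z) = -5 + W + z
m(o, S) = 13/2 + o/4 (m(o, S) = 7 - (o - 2)*(3 - 4)/4 = 7 - (-2 + o)*(-1)/4 = 7 - (2 - o)/4 = 7 + (-½ + o/4) = 13/2 + o/4)
m(t(7, 5), P(0)) + K = (13/2 + (-5 + 7 + 5)/4) - 40471 = (13/2 + (¼)*7) - 40471 = (13/2 + 7/4) - 40471 = 33/4 - 40471 = -161851/4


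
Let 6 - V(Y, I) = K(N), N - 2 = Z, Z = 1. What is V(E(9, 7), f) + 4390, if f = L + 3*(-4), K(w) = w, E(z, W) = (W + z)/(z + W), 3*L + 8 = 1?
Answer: 4393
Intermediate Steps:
L = -7/3 (L = -8/3 + (⅓)*1 = -8/3 + ⅓ = -7/3 ≈ -2.3333)
N = 3 (N = 2 + 1 = 3)
E(z, W) = 1 (E(z, W) = (W + z)/(W + z) = 1)
f = -43/3 (f = -7/3 + 3*(-4) = -7/3 - 12 = -43/3 ≈ -14.333)
V(Y, I) = 3 (V(Y, I) = 6 - 1*3 = 6 - 3 = 3)
V(E(9, 7), f) + 4390 = 3 + 4390 = 4393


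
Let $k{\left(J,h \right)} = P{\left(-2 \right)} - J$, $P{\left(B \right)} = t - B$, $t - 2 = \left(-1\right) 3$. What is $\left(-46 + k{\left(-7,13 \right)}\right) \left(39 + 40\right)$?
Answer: $-3002$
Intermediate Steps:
$t = -1$ ($t = 2 - 3 = -1$)
$P{\left(B \right)} = -1 - B$
$k{\left(J,h \right)} = 1 - J$ ($k{\left(J,h \right)} = \left(-1 - -2\right) - J = \left(-1 + 2\right) - J = 1 - J$)
$\left(-46 + k{\left(-7,13 \right)}\right) \left(39 + 40\right) = \left(-46 + \left(1 - -7\right)\right) \left(39 + 40\right) = \left(-46 + \left(1 + 7\right)\right) 79 = \left(-46 + 8\right) 79 = \left(-38\right) 79 = -3002$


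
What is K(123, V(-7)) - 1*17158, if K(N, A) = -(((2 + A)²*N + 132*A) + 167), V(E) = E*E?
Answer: -343716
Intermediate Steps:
V(E) = E²
K(N, A) = -167 - 132*A - N*(2 + A)² (K(N, A) = -((N*(2 + A)² + 132*A) + 167) = -((132*A + N*(2 + A)²) + 167) = -(167 + 132*A + N*(2 + A)²) = -167 - 132*A - N*(2 + A)²)
K(123, V(-7)) - 1*17158 = (-167 - 132*(-7)² - 1*123*(2 + (-7)²)²) - 1*17158 = (-167 - 132*49 - 1*123*(2 + 49)²) - 17158 = (-167 - 6468 - 1*123*51²) - 17158 = (-167 - 6468 - 1*123*2601) - 17158 = (-167 - 6468 - 319923) - 17158 = -326558 - 17158 = -343716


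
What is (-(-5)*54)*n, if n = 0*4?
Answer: 0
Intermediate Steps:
n = 0
(-(-5)*54)*n = -(-5)*54*0 = -1*(-270)*0 = 270*0 = 0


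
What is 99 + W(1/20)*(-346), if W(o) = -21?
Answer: 7365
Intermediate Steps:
99 + W(1/20)*(-346) = 99 - 21*(-346) = 99 + 7266 = 7365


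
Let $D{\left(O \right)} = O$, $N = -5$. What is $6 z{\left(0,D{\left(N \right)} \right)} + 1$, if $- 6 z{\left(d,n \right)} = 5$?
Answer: $-4$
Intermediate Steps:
$z{\left(d,n \right)} = - \frac{5}{6}$ ($z{\left(d,n \right)} = \left(- \frac{1}{6}\right) 5 = - \frac{5}{6}$)
$6 z{\left(0,D{\left(N \right)} \right)} + 1 = 6 \left(- \frac{5}{6}\right) + 1 = -5 + 1 = -4$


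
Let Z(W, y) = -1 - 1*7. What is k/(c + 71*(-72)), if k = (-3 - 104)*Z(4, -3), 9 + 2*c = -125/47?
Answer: -20116/120269 ≈ -0.16726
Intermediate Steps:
c = -274/47 (c = -9/2 + (-125/47)/2 = -9/2 + (-125*1/47)/2 = -9/2 + (½)*(-125/47) = -9/2 - 125/94 = -274/47 ≈ -5.8298)
Z(W, y) = -8 (Z(W, y) = -1 - 7 = -8)
k = 856 (k = (-3 - 104)*(-8) = -107*(-8) = 856)
k/(c + 71*(-72)) = 856/(-274/47 + 71*(-72)) = 856/(-274/47 - 5112) = 856/(-240538/47) = 856*(-47/240538) = -20116/120269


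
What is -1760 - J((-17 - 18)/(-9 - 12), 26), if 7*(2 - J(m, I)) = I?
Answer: -12308/7 ≈ -1758.3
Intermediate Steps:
J(m, I) = 2 - I/7
-1760 - J((-17 - 18)/(-9 - 12), 26) = -1760 - (2 - ⅐*26) = -1760 - (2 - 26/7) = -1760 - 1*(-12/7) = -1760 + 12/7 = -12308/7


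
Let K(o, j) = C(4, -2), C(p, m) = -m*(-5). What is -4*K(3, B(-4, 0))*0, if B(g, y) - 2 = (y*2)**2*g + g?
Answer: 0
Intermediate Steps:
C(p, m) = 5*m
B(g, y) = 2 + g + 4*g*y**2 (B(g, y) = 2 + ((y*2)**2*g + g) = 2 + ((2*y)**2*g + g) = 2 + ((4*y**2)*g + g) = 2 + (4*g*y**2 + g) = 2 + (g + 4*g*y**2) = 2 + g + 4*g*y**2)
K(o, j) = -10 (K(o, j) = 5*(-2) = -10)
-4*K(3, B(-4, 0))*0 = -4*(-10)*0 = 40*0 = 0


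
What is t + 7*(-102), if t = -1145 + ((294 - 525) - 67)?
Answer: -2157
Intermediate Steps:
t = -1443 (t = -1145 + (-231 - 67) = -1145 - 298 = -1443)
t + 7*(-102) = -1443 + 7*(-102) = -1443 - 714 = -2157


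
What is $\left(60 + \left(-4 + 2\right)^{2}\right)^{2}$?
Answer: $4096$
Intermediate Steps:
$\left(60 + \left(-4 + 2\right)^{2}\right)^{2} = \left(60 + \left(-2\right)^{2}\right)^{2} = \left(60 + 4\right)^{2} = 64^{2} = 4096$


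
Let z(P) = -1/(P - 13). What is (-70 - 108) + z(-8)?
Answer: -3737/21 ≈ -177.95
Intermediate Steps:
z(P) = -1/(-13 + P)
(-70 - 108) + z(-8) = (-70 - 108) - 1/(-13 - 8) = -178 - 1/(-21) = -178 - 1*(-1/21) = -178 + 1/21 = -3737/21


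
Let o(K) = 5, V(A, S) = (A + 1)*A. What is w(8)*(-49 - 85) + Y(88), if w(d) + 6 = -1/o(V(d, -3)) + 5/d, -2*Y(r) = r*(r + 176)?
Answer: -217379/20 ≈ -10869.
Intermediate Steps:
V(A, S) = A*(1 + A) (V(A, S) = (1 + A)*A = A*(1 + A))
Y(r) = -r*(176 + r)/2 (Y(r) = -r*(r + 176)/2 = -r*(176 + r)/2)
w(d) = -31/5 + 5/d (w(d) = -6 + (-1/5 + 5/d) = -6 + (-1*⅕ + 5/d) = -6 + (-⅕ + 5/d) = -31/5 + 5/d)
w(8)*(-49 - 85) + Y(88) = (-31/5 + 5/8)*(-49 - 85) - ½*88*(176 + 88) = (-31/5 + 5*(⅛))*(-134) - ½*88*264 = (-31/5 + 5/8)*(-134) - 11616 = -223/40*(-134) - 11616 = 14941/20 - 11616 = -217379/20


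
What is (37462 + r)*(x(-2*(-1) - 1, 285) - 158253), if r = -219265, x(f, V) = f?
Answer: 28770688356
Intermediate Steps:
(37462 + r)*(x(-2*(-1) - 1, 285) - 158253) = (37462 - 219265)*((-2*(-1) - 1) - 158253) = -181803*((2 - 1) - 158253) = -181803*(1 - 158253) = -181803*(-158252) = 28770688356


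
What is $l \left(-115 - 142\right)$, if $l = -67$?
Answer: $17219$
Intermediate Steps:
$l \left(-115 - 142\right) = - 67 \left(-115 - 142\right) = \left(-67\right) \left(-257\right) = 17219$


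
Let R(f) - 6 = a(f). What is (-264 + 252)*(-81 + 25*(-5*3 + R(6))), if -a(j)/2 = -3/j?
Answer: 3372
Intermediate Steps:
a(j) = 6/j (a(j) = -(-6)/j = 6/j)
R(f) = 6 + 6/f
(-264 + 252)*(-81 + 25*(-5*3 + R(6))) = (-264 + 252)*(-81 + 25*(-5*3 + (6 + 6/6))) = -12*(-81 + 25*(-15 + (6 + 6*(⅙)))) = -12*(-81 + 25*(-15 + (6 + 1))) = -12*(-81 + 25*(-15 + 7)) = -12*(-81 + 25*(-8)) = -12*(-81 - 200) = -12*(-281) = 3372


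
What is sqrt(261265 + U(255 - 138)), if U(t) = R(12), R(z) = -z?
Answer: sqrt(261253) ≈ 511.13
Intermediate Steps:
U(t) = -12 (U(t) = -1*12 = -12)
sqrt(261265 + U(255 - 138)) = sqrt(261265 - 12) = sqrt(261253)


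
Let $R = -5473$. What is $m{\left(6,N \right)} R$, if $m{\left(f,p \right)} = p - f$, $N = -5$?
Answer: $60203$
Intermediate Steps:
$m{\left(6,N \right)} R = \left(-5 - 6\right) \left(-5473\right) = \left(-11\right) \left(-5473\right) = 60203$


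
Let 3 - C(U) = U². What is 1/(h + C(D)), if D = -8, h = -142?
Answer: -1/203 ≈ -0.0049261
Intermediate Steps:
C(U) = 3 - U²
1/(h + C(D)) = 1/(-142 + (3 - 1*(-8)²)) = 1/(-142 + (3 - 1*64)) = 1/(-142 + (3 - 64)) = 1/(-142 - 61) = 1/(-203) = -1/203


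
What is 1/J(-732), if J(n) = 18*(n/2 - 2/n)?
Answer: -61/401865 ≈ -0.00015179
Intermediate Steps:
J(n) = -36/n + 9*n (J(n) = 18*(n*(½) - 2/n) = 18*(n/2 - 2/n) = -36/n + 9*n)
1/J(-732) = 1/(-36/(-732) + 9*(-732)) = 1/(-36*(-1/732) - 6588) = 1/(3/61 - 6588) = 1/(-401865/61) = -61/401865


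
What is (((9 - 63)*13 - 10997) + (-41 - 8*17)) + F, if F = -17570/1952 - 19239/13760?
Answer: -9976968039/839360 ≈ -11886.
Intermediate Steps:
F = -8728679/839360 (F = -17570*1/1952 - 19239*1/13760 = -8785/976 - 19239/13760 = -8728679/839360 ≈ -10.399)
(((9 - 63)*13 - 10997) + (-41 - 8*17)) + F = (((9 - 63)*13 - 10997) + (-41 - 8*17)) - 8728679/839360 = ((-54*13 - 10997) + (-41 - 136)) - 8728679/839360 = ((-702 - 10997) - 177) - 8728679/839360 = (-11699 - 177) - 8728679/839360 = -11876 - 8728679/839360 = -9976968039/839360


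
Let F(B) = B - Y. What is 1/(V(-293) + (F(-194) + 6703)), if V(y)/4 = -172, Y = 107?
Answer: 1/5714 ≈ 0.00017501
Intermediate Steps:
V(y) = -688 (V(y) = 4*(-172) = -688)
F(B) = -107 + B (F(B) = B - 1*107 = B - 107 = -107 + B)
1/(V(-293) + (F(-194) + 6703)) = 1/(-688 + ((-107 - 194) + 6703)) = 1/(-688 + (-301 + 6703)) = 1/(-688 + 6402) = 1/5714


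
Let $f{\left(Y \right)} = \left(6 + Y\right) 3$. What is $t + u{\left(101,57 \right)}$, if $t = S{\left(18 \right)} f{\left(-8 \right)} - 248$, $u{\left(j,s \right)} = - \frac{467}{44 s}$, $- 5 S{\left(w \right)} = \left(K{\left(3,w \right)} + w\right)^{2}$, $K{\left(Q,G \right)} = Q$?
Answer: $\frac{3523913}{12540} \approx 281.01$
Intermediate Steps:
$f{\left(Y \right)} = 18 + 3 Y$
$S{\left(w \right)} = - \frac{\left(3 + w\right)^{2}}{5}$
$u{\left(j,s \right)} = - \frac{467}{44 s}$ ($u{\left(j,s \right)} = - 467 \frac{1}{44 s} = - \frac{467}{44 s}$)
$t = \frac{1406}{5}$ ($t = - \frac{\left(3 + 18\right)^{2}}{5} \left(18 + 3 \left(-8\right)\right) - 248 = - \frac{21^{2}}{5} \left(18 - 24\right) - 248 = \left(- \frac{1}{5}\right) 441 \left(-6\right) - 248 = \left(- \frac{441}{5}\right) \left(-6\right) - 248 = \frac{2646}{5} - 248 = \frac{1406}{5} \approx 281.2$)
$t + u{\left(101,57 \right)} = \frac{1406}{5} - \frac{467}{44 \cdot 57} = \frac{1406}{5} - \frac{467}{2508} = \frac{3523913}{12540}$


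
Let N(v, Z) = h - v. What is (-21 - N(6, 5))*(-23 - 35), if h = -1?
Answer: 812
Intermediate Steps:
N(v, Z) = -1 - v
(-21 - N(6, 5))*(-23 - 35) = (-21 - (-1 - 1*6))*(-23 - 35) = (-21 - (-1 - 6))*(-58) = (-21 - 1*(-7))*(-58) = (-21 + 7)*(-58) = -14*(-58) = 812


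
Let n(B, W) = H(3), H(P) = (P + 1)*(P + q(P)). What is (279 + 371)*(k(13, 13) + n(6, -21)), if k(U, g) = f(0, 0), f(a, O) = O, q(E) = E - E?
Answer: 7800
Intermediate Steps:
q(E) = 0
H(P) = P*(1 + P) (H(P) = (P + 1)*(P + 0) = (1 + P)*P = P*(1 + P))
k(U, g) = 0
n(B, W) = 12 (n(B, W) = 3*(1 + 3) = 3*4 = 12)
(279 + 371)*(k(13, 13) + n(6, -21)) = (279 + 371)*(0 + 12) = 650*12 = 7800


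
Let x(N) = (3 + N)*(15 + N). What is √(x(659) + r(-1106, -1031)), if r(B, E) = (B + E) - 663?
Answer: 2*√110847 ≈ 665.87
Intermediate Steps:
r(B, E) = -663 + B + E
√(x(659) + r(-1106, -1031)) = √((45 + 659² + 18*659) + (-663 - 1106 - 1031)) = √((45 + 434281 + 11862) - 2800) = √(446188 - 2800) = √443388 = 2*√110847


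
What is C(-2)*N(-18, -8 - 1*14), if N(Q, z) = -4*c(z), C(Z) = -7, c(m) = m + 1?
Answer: -588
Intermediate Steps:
c(m) = 1 + m
N(Q, z) = -4 - 4*z (N(Q, z) = -4*(1 + z) = -4 - 4*z)
C(-2)*N(-18, -8 - 1*14) = -7*(-4 - 4*(-8 - 1*14)) = -7*(-4 - 4*(-8 - 14)) = -7*(-4 - 4*(-22)) = -7*(-4 + 88) = -7*84 = -588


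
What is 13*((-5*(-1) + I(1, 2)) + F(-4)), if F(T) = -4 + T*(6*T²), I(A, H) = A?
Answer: -4966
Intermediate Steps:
F(T) = -4 + 6*T³
13*((-5*(-1) + I(1, 2)) + F(-4)) = 13*((-5*(-1) + 1) + (-4 + 6*(-4)³)) = 13*((5 + 1) + (-4 + 6*(-64))) = 13*(6 + (-4 - 384)) = 13*(6 - 388) = 13*(-382) = -4966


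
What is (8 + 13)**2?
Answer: 441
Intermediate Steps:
(8 + 13)**2 = 21**2 = 441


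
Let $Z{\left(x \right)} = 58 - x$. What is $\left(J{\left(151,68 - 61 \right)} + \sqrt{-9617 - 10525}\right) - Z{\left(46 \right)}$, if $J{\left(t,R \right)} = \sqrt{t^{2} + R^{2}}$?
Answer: $-12 + 5 \sqrt{914} + 3 i \sqrt{2238} \approx 139.16 + 141.92 i$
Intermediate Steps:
$J{\left(t,R \right)} = \sqrt{R^{2} + t^{2}}$
$\left(J{\left(151,68 - 61 \right)} + \sqrt{-9617 - 10525}\right) - Z{\left(46 \right)} = \left(\sqrt{\left(68 - 61\right)^{2} + 151^{2}} + \sqrt{-9617 - 10525}\right) - \left(58 - 46\right) = \left(\sqrt{7^{2} + 22801} + \sqrt{-20142}\right) - \left(58 - 46\right) = \left(\sqrt{49 + 22801} + 3 i \sqrt{2238}\right) - 12 = \left(\sqrt{22850} + 3 i \sqrt{2238}\right) - 12 = \left(5 \sqrt{914} + 3 i \sqrt{2238}\right) - 12 = -12 + 5 \sqrt{914} + 3 i \sqrt{2238}$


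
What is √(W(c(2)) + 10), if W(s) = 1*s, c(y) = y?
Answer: 2*√3 ≈ 3.4641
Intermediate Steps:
W(s) = s
√(W(c(2)) + 10) = √(2 + 10) = √12 = 2*√3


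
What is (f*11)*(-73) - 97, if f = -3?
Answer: 2312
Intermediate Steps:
(f*11)*(-73) - 97 = -3*11*(-73) - 97 = -33*(-73) - 97 = 2409 - 97 = 2312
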